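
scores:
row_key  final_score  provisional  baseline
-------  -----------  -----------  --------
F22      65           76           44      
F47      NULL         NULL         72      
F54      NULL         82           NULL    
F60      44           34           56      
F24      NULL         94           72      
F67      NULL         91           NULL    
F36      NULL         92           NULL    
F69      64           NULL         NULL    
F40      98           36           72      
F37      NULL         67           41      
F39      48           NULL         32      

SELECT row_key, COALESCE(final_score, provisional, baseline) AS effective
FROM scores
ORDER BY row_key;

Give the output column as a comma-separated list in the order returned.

65, 94, 92, 67, 48, 98, 72, 82, 44, 91, 64

row_key=F22: final_score=65 → 65
row_key=F24: final_score=NULL, provisional=94 → 94
row_key=F36: final_score=NULL, provisional=92 → 92
row_key=F37: final_score=NULL, provisional=67 → 67
row_key=F39: final_score=48 → 48
row_key=F40: final_score=98 → 98
row_key=F47: final_score=NULL, provisional=NULL, baseline=72 → 72
row_key=F54: final_score=NULL, provisional=82 → 82
row_key=F60: final_score=44 → 44
row_key=F67: final_score=NULL, provisional=91 → 91
row_key=F69: final_score=64 → 64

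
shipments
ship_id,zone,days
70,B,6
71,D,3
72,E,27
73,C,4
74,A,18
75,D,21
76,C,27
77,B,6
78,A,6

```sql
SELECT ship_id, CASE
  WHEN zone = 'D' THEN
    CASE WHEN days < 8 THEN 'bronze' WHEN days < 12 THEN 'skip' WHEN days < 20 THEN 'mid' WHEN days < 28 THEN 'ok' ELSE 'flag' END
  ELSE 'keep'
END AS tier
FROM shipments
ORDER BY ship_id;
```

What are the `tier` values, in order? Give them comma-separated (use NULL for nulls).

ship_id=70: zone='B' → outer ELSE → keep
ship_id=71: zone='D' → inner[days < 8] → bronze
ship_id=72: zone='E' → outer ELSE → keep
ship_id=73: zone='C' → outer ELSE → keep
ship_id=74: zone='A' → outer ELSE → keep
ship_id=75: zone='D' → inner[days < 28] → ok
ship_id=76: zone='C' → outer ELSE → keep
ship_id=77: zone='B' → outer ELSE → keep
ship_id=78: zone='A' → outer ELSE → keep

keep, bronze, keep, keep, keep, ok, keep, keep, keep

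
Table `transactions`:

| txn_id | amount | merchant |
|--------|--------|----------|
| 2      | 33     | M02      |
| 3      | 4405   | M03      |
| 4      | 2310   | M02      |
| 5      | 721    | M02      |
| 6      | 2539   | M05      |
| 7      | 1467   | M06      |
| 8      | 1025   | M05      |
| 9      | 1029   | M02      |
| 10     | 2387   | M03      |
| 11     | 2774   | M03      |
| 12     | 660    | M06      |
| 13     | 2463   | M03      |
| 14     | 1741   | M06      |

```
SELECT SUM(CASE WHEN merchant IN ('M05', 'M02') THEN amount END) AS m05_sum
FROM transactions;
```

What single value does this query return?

txn_id=2: ✓ → 33
txn_id=3: ✗
txn_id=4: ✓ → 2310
txn_id=5: ✓ → 721
txn_id=6: ✓ → 2539
txn_id=7: ✗
txn_id=8: ✓ → 1025
txn_id=9: ✓ → 1029
txn_id=10: ✗
txn_id=11: ✗
txn_id=12: ✗
txn_id=13: ✗
txn_id=14: ✗
m05_sum = 33 + 2310 + 721 + 2539 + 1025 + 1029 = 7657

7657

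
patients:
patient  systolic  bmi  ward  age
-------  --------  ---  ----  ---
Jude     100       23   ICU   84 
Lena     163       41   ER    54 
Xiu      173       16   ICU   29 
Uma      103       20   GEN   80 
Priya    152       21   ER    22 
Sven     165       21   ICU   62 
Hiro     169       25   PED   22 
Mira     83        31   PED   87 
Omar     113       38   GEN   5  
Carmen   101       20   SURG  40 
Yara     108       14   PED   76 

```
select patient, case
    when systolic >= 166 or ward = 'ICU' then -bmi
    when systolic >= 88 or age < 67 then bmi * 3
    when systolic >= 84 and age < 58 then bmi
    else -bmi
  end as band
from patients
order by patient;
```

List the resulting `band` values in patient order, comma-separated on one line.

patient=Carmen: systolic >= 88 or age < 67 → 60
patient=Hiro: systolic >= 166 or ward = 'ICU' → -25
patient=Jude: systolic >= 166 or ward = 'ICU' → -23
patient=Lena: systolic >= 88 or age < 67 → 123
patient=Mira: ELSE → -31
patient=Omar: systolic >= 88 or age < 67 → 114
patient=Priya: systolic >= 88 or age < 67 → 63
patient=Sven: systolic >= 166 or ward = 'ICU' → -21
patient=Uma: systolic >= 88 or age < 67 → 60
patient=Xiu: systolic >= 166 or ward = 'ICU' → -16
patient=Yara: systolic >= 88 or age < 67 → 42

60, -25, -23, 123, -31, 114, 63, -21, 60, -16, 42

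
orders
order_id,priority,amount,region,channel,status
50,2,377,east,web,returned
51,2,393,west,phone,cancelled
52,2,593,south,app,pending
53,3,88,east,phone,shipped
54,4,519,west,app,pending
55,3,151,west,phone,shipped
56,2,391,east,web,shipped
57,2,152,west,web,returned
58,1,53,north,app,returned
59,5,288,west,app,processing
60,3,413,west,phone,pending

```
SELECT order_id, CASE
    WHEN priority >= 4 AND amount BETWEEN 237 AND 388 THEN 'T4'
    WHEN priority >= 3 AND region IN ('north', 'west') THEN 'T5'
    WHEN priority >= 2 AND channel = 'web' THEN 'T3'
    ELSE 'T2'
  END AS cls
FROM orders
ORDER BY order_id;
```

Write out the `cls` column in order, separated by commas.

order_id=50: priority >= 2 AND channel = 'web' → T3
order_id=51: ELSE → T2
order_id=52: ELSE → T2
order_id=53: ELSE → T2
order_id=54: priority >= 3 AND region IN ('north', 'west') → T5
order_id=55: priority >= 3 AND region IN ('north', 'west') → T5
order_id=56: priority >= 2 AND channel = 'web' → T3
order_id=57: priority >= 2 AND channel = 'web' → T3
order_id=58: ELSE → T2
order_id=59: priority >= 4 AND amount BETWEEN 237 AND 388 → T4
order_id=60: priority >= 3 AND region IN ('north', 'west') → T5

T3, T2, T2, T2, T5, T5, T3, T3, T2, T4, T5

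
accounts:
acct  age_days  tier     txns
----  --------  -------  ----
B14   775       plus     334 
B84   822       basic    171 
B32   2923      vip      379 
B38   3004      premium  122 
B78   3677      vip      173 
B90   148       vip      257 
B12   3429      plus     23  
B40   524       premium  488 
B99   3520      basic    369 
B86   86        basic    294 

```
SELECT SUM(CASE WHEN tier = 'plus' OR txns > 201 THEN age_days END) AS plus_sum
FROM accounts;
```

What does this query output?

acct=B14: ✓ → 775
acct=B84: ✗
acct=B32: ✓ → 2923
acct=B38: ✗
acct=B78: ✗
acct=B90: ✓ → 148
acct=B12: ✓ → 3429
acct=B40: ✓ → 524
acct=B99: ✓ → 3520
acct=B86: ✓ → 86
plus_sum = 775 + 2923 + 148 + 3429 + 524 + 3520 + 86 = 11405

11405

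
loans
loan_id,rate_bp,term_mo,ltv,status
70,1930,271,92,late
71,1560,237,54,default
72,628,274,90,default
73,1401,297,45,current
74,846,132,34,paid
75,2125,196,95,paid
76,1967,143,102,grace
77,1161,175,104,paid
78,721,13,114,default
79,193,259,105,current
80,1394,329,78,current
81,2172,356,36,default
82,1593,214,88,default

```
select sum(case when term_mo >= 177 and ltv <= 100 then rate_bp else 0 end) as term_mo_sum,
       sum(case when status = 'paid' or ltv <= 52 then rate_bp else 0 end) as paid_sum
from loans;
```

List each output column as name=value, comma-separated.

[term_mo_sum: term_mo >= 177 and ltv <= 100]
loan_id=70: ✓ → 1930
loan_id=71: ✓ → 1560
loan_id=72: ✓ → 628
loan_id=73: ✓ → 1401
loan_id=74: ✗
loan_id=75: ✓ → 2125
loan_id=76: ✗
loan_id=77: ✗
loan_id=78: ✗
loan_id=79: ✗
loan_id=80: ✓ → 1394
loan_id=81: ✓ → 2172
loan_id=82: ✓ → 1593
term_mo_sum = 1930 + 1560 + 628 + 1401 + 2125 + 1394 + 2172 + 1593 = 12803
—
[paid_sum: status = 'paid' or ltv <= 52]
loan_id=70: ✗
loan_id=71: ✗
loan_id=72: ✗
loan_id=73: ✓ → 1401
loan_id=74: ✓ → 846
loan_id=75: ✓ → 2125
loan_id=76: ✗
loan_id=77: ✓ → 1161
loan_id=78: ✗
loan_id=79: ✗
loan_id=80: ✗
loan_id=81: ✓ → 2172
loan_id=82: ✗
paid_sum = 1401 + 846 + 2125 + 1161 + 2172 = 7705

term_mo_sum=12803, paid_sum=7705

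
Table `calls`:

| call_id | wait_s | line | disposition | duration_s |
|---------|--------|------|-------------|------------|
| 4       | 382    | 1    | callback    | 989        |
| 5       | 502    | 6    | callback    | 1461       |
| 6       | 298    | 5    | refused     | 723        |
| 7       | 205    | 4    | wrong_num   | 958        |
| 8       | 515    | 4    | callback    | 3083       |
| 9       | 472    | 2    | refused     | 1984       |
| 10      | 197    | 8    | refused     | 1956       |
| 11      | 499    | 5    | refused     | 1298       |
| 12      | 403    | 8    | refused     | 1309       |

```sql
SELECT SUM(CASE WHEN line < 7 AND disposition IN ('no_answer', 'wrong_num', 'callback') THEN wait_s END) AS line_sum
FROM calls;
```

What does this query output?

1604

call_id=4: ✓ → 382
call_id=5: ✓ → 502
call_id=6: ✗
call_id=7: ✓ → 205
call_id=8: ✓ → 515
call_id=9: ✗
call_id=10: ✗
call_id=11: ✗
call_id=12: ✗
line_sum = 382 + 502 + 205 + 515 = 1604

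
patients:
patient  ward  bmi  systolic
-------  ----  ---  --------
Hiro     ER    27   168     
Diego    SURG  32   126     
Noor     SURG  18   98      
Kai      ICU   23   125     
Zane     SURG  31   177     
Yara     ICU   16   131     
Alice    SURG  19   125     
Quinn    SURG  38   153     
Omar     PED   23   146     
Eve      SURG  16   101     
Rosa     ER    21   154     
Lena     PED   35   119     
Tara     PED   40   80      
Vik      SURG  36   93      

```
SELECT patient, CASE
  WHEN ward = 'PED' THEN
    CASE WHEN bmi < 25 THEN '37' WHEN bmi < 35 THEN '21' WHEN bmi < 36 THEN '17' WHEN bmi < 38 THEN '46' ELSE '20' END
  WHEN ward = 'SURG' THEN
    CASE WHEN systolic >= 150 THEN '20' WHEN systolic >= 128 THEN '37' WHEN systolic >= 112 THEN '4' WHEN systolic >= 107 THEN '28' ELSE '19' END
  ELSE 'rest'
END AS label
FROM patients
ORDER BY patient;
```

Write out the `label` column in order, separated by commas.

4, 4, 19, rest, rest, 17, 19, 37, 20, rest, 20, 19, rest, 20

patient=Alice: ward='SURG' → inner[systolic >= 112] → 4
patient=Diego: ward='SURG' → inner[systolic >= 112] → 4
patient=Eve: ward='SURG' → inner[ELSE] → 19
patient=Hiro: ward='ER' → outer ELSE → rest
patient=Kai: ward='ICU' → outer ELSE → rest
patient=Lena: ward='PED' → inner[bmi < 36] → 17
patient=Noor: ward='SURG' → inner[ELSE] → 19
patient=Omar: ward='PED' → inner[bmi < 25] → 37
patient=Quinn: ward='SURG' → inner[systolic >= 150] → 20
patient=Rosa: ward='ER' → outer ELSE → rest
patient=Tara: ward='PED' → inner[ELSE] → 20
patient=Vik: ward='SURG' → inner[ELSE] → 19
patient=Yara: ward='ICU' → outer ELSE → rest
patient=Zane: ward='SURG' → inner[systolic >= 150] → 20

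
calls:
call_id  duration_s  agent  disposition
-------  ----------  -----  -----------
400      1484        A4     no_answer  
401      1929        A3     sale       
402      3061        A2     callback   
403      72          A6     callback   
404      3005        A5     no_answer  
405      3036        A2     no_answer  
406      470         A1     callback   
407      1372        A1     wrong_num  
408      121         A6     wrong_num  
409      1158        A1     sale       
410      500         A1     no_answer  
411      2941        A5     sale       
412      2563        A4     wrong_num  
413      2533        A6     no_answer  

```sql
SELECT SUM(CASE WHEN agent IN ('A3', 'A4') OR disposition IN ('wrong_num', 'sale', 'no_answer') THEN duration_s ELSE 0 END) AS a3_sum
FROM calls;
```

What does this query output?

call_id=400: ✓ → 1484
call_id=401: ✓ → 1929
call_id=402: ✗
call_id=403: ✗
call_id=404: ✓ → 3005
call_id=405: ✓ → 3036
call_id=406: ✗
call_id=407: ✓ → 1372
call_id=408: ✓ → 121
call_id=409: ✓ → 1158
call_id=410: ✓ → 500
call_id=411: ✓ → 2941
call_id=412: ✓ → 2563
call_id=413: ✓ → 2533
a3_sum = 1484 + 1929 + 3005 + 3036 + 1372 + 121 + 1158 + 500 + 2941 + 2563 + 2533 = 20642

20642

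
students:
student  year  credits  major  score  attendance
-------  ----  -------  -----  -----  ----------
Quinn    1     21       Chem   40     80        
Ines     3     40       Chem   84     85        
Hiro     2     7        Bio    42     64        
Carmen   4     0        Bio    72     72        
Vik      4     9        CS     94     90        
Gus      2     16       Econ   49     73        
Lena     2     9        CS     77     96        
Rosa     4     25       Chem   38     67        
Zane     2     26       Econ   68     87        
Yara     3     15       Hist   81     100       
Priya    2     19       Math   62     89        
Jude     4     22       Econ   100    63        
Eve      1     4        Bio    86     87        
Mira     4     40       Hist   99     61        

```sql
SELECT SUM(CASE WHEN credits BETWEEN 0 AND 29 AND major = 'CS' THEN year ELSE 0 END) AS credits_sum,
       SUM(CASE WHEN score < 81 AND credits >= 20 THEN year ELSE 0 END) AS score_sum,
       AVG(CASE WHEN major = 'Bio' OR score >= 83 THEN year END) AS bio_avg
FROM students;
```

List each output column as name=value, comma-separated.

credits_sum=6, score_sum=7, bio_avg=3.1428571429

[credits_sum: credits BETWEEN 0 AND 29 AND major = 'CS']
student=Quinn: ✗
student=Ines: ✗
student=Hiro: ✗
student=Carmen: ✗
student=Vik: ✓ → 4
student=Gus: ✗
student=Lena: ✓ → 2
student=Rosa: ✗
student=Zane: ✗
student=Yara: ✗
student=Priya: ✗
student=Jude: ✗
student=Eve: ✗
student=Mira: ✗
credits_sum = 4 + 2 = 6
—
[score_sum: score < 81 AND credits >= 20]
student=Quinn: ✓ → 1
student=Ines: ✗
student=Hiro: ✗
student=Carmen: ✗
student=Vik: ✗
student=Gus: ✗
student=Lena: ✗
student=Rosa: ✓ → 4
student=Zane: ✓ → 2
student=Yara: ✗
student=Priya: ✗
student=Jude: ✗
student=Eve: ✗
student=Mira: ✗
score_sum = 1 + 4 + 2 = 7
—
[bio_avg: major = 'Bio' OR score >= 83]
student=Quinn: ✗
student=Ines: ✓ → 3
student=Hiro: ✓ → 2
student=Carmen: ✓ → 4
student=Vik: ✓ → 4
student=Gus: ✗
student=Lena: ✗
student=Rosa: ✗
student=Zane: ✗
student=Yara: ✗
student=Priya: ✗
student=Jude: ✓ → 4
student=Eve: ✓ → 1
student=Mira: ✓ → 4
bio_avg = (3 + 2 + 4 + 4 + 4 + 1 + 4) / 7 = 3.1428571429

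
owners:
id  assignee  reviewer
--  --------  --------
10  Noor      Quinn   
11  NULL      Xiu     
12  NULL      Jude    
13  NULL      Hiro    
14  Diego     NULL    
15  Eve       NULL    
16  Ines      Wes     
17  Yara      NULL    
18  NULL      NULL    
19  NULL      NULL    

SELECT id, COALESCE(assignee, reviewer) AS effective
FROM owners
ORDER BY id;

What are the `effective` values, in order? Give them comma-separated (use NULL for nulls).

Noor, Xiu, Jude, Hiro, Diego, Eve, Ines, Yara, NULL, NULL

id=10: assignee=Noor → Noor
id=11: assignee=NULL, reviewer=Xiu → Xiu
id=12: assignee=NULL, reviewer=Jude → Jude
id=13: assignee=NULL, reviewer=Hiro → Hiro
id=14: assignee=Diego → Diego
id=15: assignee=Eve → Eve
id=16: assignee=Ines → Ines
id=17: assignee=Yara → Yara
id=18: assignee=NULL, reviewer=NULL (all NULL) → NULL
id=19: assignee=NULL, reviewer=NULL (all NULL) → NULL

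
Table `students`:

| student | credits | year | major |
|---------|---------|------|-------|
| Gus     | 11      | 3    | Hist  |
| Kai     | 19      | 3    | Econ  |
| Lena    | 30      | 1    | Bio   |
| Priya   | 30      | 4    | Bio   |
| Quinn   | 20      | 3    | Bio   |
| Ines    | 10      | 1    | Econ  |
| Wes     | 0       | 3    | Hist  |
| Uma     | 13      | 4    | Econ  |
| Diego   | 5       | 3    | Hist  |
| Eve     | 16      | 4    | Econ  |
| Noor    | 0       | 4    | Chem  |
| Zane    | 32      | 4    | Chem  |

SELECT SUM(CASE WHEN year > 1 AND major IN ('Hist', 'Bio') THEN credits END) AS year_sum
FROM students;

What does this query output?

student=Gus: ✓ → 11
student=Kai: ✗
student=Lena: ✗
student=Priya: ✓ → 30
student=Quinn: ✓ → 20
student=Ines: ✗
student=Wes: ✓ → 0
student=Uma: ✗
student=Diego: ✓ → 5
student=Eve: ✗
student=Noor: ✗
student=Zane: ✗
year_sum = 11 + 30 + 20 + 5 = 66

66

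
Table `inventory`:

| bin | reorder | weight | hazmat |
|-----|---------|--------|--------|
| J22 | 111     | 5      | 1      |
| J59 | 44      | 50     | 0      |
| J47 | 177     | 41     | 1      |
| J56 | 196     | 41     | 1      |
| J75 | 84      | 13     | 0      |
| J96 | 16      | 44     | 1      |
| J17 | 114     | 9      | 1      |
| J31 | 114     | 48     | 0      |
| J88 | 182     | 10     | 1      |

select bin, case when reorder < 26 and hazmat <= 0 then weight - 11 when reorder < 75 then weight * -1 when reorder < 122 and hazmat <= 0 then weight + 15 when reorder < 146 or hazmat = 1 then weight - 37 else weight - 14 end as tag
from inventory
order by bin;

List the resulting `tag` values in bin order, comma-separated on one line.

-28, -32, 63, 4, 4, -50, 28, -27, -44

bin=J17: reorder < 146 or hazmat = 1 → -28
bin=J22: reorder < 146 or hazmat = 1 → -32
bin=J31: reorder < 122 and hazmat <= 0 → 63
bin=J47: reorder < 146 or hazmat = 1 → 4
bin=J56: reorder < 146 or hazmat = 1 → 4
bin=J59: reorder < 75 → -50
bin=J75: reorder < 122 and hazmat <= 0 → 28
bin=J88: reorder < 146 or hazmat = 1 → -27
bin=J96: reorder < 75 → -44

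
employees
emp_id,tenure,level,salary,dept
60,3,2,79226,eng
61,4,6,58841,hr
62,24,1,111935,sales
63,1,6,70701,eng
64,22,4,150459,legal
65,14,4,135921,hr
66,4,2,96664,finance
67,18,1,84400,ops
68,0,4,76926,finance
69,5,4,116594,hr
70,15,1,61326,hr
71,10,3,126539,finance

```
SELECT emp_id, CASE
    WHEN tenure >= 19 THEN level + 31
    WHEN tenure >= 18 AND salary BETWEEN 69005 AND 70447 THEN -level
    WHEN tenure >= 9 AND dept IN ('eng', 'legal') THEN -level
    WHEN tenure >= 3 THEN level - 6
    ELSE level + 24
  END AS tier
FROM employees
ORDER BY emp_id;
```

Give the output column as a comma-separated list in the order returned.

emp_id=60: tenure >= 3 → -4
emp_id=61: tenure >= 3 → 0
emp_id=62: tenure >= 19 → 32
emp_id=63: ELSE → 30
emp_id=64: tenure >= 19 → 35
emp_id=65: tenure >= 3 → -2
emp_id=66: tenure >= 3 → -4
emp_id=67: tenure >= 3 → -5
emp_id=68: ELSE → 28
emp_id=69: tenure >= 3 → -2
emp_id=70: tenure >= 3 → -5
emp_id=71: tenure >= 3 → -3

-4, 0, 32, 30, 35, -2, -4, -5, 28, -2, -5, -3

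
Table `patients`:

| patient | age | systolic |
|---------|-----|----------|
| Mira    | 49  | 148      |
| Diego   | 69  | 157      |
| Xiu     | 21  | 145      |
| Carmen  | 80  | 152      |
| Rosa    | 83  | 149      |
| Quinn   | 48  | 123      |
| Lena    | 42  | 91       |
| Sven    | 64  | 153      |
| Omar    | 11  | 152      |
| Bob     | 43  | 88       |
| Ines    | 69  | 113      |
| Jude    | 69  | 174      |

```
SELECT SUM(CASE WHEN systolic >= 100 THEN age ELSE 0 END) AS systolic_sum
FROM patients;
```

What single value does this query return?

patient=Mira: ✓ → 49
patient=Diego: ✓ → 69
patient=Xiu: ✓ → 21
patient=Carmen: ✓ → 80
patient=Rosa: ✓ → 83
patient=Quinn: ✓ → 48
patient=Lena: ✗
patient=Sven: ✓ → 64
patient=Omar: ✓ → 11
patient=Bob: ✗
patient=Ines: ✓ → 69
patient=Jude: ✓ → 69
systolic_sum = 49 + 69 + 21 + 80 + 83 + 48 + 64 + 11 + 69 + 69 = 563

563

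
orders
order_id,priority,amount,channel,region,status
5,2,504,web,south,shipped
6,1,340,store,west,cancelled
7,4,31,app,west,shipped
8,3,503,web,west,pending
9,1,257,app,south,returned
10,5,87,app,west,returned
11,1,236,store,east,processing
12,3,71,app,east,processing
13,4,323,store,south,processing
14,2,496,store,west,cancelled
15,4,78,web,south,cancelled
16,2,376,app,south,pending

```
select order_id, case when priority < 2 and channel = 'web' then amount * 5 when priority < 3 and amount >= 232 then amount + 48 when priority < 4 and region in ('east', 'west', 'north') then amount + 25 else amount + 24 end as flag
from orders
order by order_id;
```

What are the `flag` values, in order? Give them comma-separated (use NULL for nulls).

order_id=5: priority < 3 and amount >= 232 → 552
order_id=6: priority < 3 and amount >= 232 → 388
order_id=7: ELSE → 55
order_id=8: priority < 4 and region in ('east', 'west', 'north') → 528
order_id=9: priority < 3 and amount >= 232 → 305
order_id=10: ELSE → 111
order_id=11: priority < 3 and amount >= 232 → 284
order_id=12: priority < 4 and region in ('east', 'west', 'north') → 96
order_id=13: ELSE → 347
order_id=14: priority < 3 and amount >= 232 → 544
order_id=15: ELSE → 102
order_id=16: priority < 3 and amount >= 232 → 424

552, 388, 55, 528, 305, 111, 284, 96, 347, 544, 102, 424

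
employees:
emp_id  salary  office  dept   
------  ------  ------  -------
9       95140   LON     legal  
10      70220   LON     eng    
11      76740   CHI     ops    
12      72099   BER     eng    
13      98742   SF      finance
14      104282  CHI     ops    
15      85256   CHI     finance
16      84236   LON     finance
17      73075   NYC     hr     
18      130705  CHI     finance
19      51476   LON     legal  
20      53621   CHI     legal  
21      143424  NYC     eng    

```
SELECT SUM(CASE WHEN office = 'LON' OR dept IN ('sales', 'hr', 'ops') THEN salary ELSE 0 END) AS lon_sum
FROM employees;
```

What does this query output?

555169

emp_id=9: ✓ → 95140
emp_id=10: ✓ → 70220
emp_id=11: ✓ → 76740
emp_id=12: ✗
emp_id=13: ✗
emp_id=14: ✓ → 104282
emp_id=15: ✗
emp_id=16: ✓ → 84236
emp_id=17: ✓ → 73075
emp_id=18: ✗
emp_id=19: ✓ → 51476
emp_id=20: ✗
emp_id=21: ✗
lon_sum = 95140 + 70220 + 76740 + 104282 + 84236 + 73075 + 51476 = 555169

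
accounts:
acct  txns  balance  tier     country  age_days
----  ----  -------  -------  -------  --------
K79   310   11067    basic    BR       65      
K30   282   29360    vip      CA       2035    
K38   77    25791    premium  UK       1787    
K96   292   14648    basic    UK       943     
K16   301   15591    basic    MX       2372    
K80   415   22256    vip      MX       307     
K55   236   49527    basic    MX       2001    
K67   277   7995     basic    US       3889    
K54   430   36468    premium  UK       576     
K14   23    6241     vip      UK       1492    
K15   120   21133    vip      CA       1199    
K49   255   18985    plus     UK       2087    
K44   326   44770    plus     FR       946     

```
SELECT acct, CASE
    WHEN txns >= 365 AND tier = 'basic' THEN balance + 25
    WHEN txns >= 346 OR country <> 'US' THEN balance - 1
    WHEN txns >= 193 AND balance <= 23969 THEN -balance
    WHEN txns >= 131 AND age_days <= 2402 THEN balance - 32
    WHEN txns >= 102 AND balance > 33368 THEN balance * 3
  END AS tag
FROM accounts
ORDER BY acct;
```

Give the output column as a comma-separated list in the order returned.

acct=K14: txns >= 346 OR country <> 'US' → 6240
acct=K15: txns >= 346 OR country <> 'US' → 21132
acct=K16: txns >= 346 OR country <> 'US' → 15590
acct=K30: txns >= 346 OR country <> 'US' → 29359
acct=K38: txns >= 346 OR country <> 'US' → 25790
acct=K44: txns >= 346 OR country <> 'US' → 44769
acct=K49: txns >= 346 OR country <> 'US' → 18984
acct=K54: txns >= 346 OR country <> 'US' → 36467
acct=K55: txns >= 346 OR country <> 'US' → 49526
acct=K67: txns >= 193 AND balance <= 23969 → -7995
acct=K79: txns >= 346 OR country <> 'US' → 11066
acct=K80: txns >= 346 OR country <> 'US' → 22255
acct=K96: txns >= 346 OR country <> 'US' → 14647

6240, 21132, 15590, 29359, 25790, 44769, 18984, 36467, 49526, -7995, 11066, 22255, 14647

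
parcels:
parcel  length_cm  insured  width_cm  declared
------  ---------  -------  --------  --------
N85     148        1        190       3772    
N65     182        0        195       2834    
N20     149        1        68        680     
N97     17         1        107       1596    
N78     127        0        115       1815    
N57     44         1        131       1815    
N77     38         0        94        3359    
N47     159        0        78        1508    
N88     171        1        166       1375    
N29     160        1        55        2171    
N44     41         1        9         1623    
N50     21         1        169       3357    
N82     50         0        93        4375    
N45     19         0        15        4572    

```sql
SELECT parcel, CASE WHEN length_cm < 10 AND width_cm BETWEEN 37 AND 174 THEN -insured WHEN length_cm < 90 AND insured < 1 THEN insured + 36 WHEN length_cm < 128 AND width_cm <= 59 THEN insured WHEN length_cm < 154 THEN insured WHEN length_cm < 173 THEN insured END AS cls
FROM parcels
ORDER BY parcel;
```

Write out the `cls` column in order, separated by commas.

1, 1, 1, 36, 0, 1, 1, NULL, 36, 0, 36, 1, 1, 1

parcel=N20: length_cm < 154 → 1
parcel=N29: length_cm < 173 → 1
parcel=N44: length_cm < 128 AND width_cm <= 59 → 1
parcel=N45: length_cm < 90 AND insured < 1 → 36
parcel=N47: length_cm < 173 → 0
parcel=N50: length_cm < 154 → 1
parcel=N57: length_cm < 154 → 1
parcel=N65: (no match → NULL) → NULL
parcel=N77: length_cm < 90 AND insured < 1 → 36
parcel=N78: length_cm < 154 → 0
parcel=N82: length_cm < 90 AND insured < 1 → 36
parcel=N85: length_cm < 154 → 1
parcel=N88: length_cm < 173 → 1
parcel=N97: length_cm < 154 → 1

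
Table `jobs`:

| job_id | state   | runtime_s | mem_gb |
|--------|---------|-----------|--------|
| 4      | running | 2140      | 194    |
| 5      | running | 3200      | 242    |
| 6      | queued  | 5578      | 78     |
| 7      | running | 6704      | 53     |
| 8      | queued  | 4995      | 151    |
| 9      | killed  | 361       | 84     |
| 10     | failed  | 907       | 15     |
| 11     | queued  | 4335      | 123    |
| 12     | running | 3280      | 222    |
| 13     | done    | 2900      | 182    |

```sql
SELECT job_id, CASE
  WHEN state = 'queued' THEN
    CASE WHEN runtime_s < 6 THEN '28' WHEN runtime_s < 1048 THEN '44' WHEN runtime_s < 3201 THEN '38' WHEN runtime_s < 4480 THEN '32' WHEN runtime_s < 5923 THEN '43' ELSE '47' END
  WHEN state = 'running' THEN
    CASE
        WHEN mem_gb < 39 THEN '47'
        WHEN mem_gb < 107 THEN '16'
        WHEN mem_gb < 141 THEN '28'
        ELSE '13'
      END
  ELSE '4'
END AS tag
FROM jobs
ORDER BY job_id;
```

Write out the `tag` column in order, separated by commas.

job_id=4: state='running' → inner[ELSE] → 13
job_id=5: state='running' → inner[ELSE] → 13
job_id=6: state='queued' → inner[runtime_s < 5923] → 43
job_id=7: state='running' → inner[mem_gb < 107] → 16
job_id=8: state='queued' → inner[runtime_s < 5923] → 43
job_id=9: state='killed' → outer ELSE → 4
job_id=10: state='failed' → outer ELSE → 4
job_id=11: state='queued' → inner[runtime_s < 4480] → 32
job_id=12: state='running' → inner[ELSE] → 13
job_id=13: state='done' → outer ELSE → 4

13, 13, 43, 16, 43, 4, 4, 32, 13, 4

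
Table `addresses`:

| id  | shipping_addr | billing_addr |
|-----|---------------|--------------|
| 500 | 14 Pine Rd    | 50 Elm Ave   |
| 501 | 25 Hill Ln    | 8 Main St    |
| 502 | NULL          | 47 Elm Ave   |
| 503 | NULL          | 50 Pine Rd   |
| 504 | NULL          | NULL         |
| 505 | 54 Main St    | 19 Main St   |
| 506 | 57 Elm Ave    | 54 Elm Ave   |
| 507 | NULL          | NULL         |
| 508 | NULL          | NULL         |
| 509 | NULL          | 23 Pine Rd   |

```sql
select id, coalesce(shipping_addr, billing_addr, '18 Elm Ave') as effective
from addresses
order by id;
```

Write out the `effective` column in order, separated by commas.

14 Pine Rd, 25 Hill Ln, 47 Elm Ave, 50 Pine Rd, 18 Elm Ave, 54 Main St, 57 Elm Ave, 18 Elm Ave, 18 Elm Ave, 23 Pine Rd

id=500: shipping_addr=14 Pine Rd → 14 Pine Rd
id=501: shipping_addr=25 Hill Ln → 25 Hill Ln
id=502: shipping_addr=NULL, billing_addr=47 Elm Ave → 47 Elm Ave
id=503: shipping_addr=NULL, billing_addr=50 Pine Rd → 50 Pine Rd
id=504: shipping_addr=NULL, billing_addr=NULL, → literal 18 Elm Ave → 18 Elm Ave
id=505: shipping_addr=54 Main St → 54 Main St
id=506: shipping_addr=57 Elm Ave → 57 Elm Ave
id=507: shipping_addr=NULL, billing_addr=NULL, → literal 18 Elm Ave → 18 Elm Ave
id=508: shipping_addr=NULL, billing_addr=NULL, → literal 18 Elm Ave → 18 Elm Ave
id=509: shipping_addr=NULL, billing_addr=23 Pine Rd → 23 Pine Rd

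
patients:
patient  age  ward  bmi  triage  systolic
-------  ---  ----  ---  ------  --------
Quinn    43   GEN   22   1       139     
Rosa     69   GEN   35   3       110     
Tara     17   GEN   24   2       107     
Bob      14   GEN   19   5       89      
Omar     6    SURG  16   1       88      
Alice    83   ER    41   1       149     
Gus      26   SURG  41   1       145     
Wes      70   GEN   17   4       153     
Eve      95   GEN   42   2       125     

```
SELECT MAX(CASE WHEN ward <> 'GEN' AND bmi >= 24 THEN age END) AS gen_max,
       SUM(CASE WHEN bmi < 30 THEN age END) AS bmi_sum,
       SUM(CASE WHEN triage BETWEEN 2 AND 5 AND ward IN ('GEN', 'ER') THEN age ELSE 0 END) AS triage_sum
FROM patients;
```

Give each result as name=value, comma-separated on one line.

[gen_max: ward <> 'GEN' AND bmi >= 24]
patient=Quinn: ✗
patient=Rosa: ✗
patient=Tara: ✗
patient=Bob: ✗
patient=Omar: ✗
patient=Alice: ✓ → 83
patient=Gus: ✓ → 26
patient=Wes: ✗
patient=Eve: ✗
gen_max = MAX(83, 26) = 83
—
[bmi_sum: bmi < 30]
patient=Quinn: ✓ → 43
patient=Rosa: ✗
patient=Tara: ✓ → 17
patient=Bob: ✓ → 14
patient=Omar: ✓ → 6
patient=Alice: ✗
patient=Gus: ✗
patient=Wes: ✓ → 70
patient=Eve: ✗
bmi_sum = 43 + 17 + 14 + 6 + 70 = 150
—
[triage_sum: triage BETWEEN 2 AND 5 AND ward IN ('GEN', 'ER')]
patient=Quinn: ✗
patient=Rosa: ✓ → 69
patient=Tara: ✓ → 17
patient=Bob: ✓ → 14
patient=Omar: ✗
patient=Alice: ✗
patient=Gus: ✗
patient=Wes: ✓ → 70
patient=Eve: ✓ → 95
triage_sum = 69 + 17 + 14 + 70 + 95 = 265

gen_max=83, bmi_sum=150, triage_sum=265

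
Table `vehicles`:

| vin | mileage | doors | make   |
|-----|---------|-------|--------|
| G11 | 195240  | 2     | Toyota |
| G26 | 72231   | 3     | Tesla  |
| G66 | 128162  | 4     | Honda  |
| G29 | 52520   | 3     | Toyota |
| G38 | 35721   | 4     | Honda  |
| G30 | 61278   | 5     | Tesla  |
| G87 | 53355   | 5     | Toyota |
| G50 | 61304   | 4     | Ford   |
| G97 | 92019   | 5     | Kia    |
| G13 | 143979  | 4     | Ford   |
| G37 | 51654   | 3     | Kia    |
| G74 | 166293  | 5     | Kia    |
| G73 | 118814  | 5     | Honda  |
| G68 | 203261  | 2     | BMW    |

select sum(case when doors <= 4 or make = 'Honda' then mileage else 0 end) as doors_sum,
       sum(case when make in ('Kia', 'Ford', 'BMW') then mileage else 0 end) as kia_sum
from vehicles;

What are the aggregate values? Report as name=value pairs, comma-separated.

doors_sum=1062886, kia_sum=718510

[doors_sum: doors <= 4 or make = 'Honda']
vin=G11: ✓ → 195240
vin=G26: ✓ → 72231
vin=G66: ✓ → 128162
vin=G29: ✓ → 52520
vin=G38: ✓ → 35721
vin=G30: ✗
vin=G87: ✗
vin=G50: ✓ → 61304
vin=G97: ✗
vin=G13: ✓ → 143979
vin=G37: ✓ → 51654
vin=G74: ✗
vin=G73: ✓ → 118814
vin=G68: ✓ → 203261
doors_sum = 195240 + 72231 + 128162 + 52520 + 35721 + 61304 + 143979 + 51654 + 118814 + 203261 = 1062886
—
[kia_sum: make in ('Kia', 'Ford', 'BMW')]
vin=G11: ✗
vin=G26: ✗
vin=G66: ✗
vin=G29: ✗
vin=G38: ✗
vin=G30: ✗
vin=G87: ✗
vin=G50: ✓ → 61304
vin=G97: ✓ → 92019
vin=G13: ✓ → 143979
vin=G37: ✓ → 51654
vin=G74: ✓ → 166293
vin=G73: ✗
vin=G68: ✓ → 203261
kia_sum = 61304 + 92019 + 143979 + 51654 + 166293 + 203261 = 718510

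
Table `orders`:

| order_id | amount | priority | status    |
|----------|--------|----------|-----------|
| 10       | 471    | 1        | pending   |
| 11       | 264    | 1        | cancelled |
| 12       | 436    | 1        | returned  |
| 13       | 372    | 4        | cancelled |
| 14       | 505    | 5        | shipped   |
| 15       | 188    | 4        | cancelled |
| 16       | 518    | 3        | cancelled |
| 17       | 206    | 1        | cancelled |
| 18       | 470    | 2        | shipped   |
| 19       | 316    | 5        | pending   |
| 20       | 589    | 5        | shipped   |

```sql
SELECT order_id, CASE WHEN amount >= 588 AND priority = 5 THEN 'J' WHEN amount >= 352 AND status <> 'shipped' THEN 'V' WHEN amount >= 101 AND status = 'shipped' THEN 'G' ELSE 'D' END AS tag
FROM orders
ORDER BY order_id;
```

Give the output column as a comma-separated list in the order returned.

order_id=10: amount >= 352 AND status <> 'shipped' → V
order_id=11: ELSE → D
order_id=12: amount >= 352 AND status <> 'shipped' → V
order_id=13: amount >= 352 AND status <> 'shipped' → V
order_id=14: amount >= 101 AND status = 'shipped' → G
order_id=15: ELSE → D
order_id=16: amount >= 352 AND status <> 'shipped' → V
order_id=17: ELSE → D
order_id=18: amount >= 101 AND status = 'shipped' → G
order_id=19: ELSE → D
order_id=20: amount >= 588 AND priority = 5 → J

V, D, V, V, G, D, V, D, G, D, J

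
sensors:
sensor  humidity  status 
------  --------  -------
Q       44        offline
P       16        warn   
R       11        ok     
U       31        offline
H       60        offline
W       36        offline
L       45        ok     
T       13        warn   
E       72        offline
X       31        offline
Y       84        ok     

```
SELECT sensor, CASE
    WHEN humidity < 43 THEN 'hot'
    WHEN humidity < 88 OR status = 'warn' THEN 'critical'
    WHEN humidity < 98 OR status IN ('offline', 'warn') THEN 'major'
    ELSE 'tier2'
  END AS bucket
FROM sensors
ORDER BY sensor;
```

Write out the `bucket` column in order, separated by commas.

critical, critical, critical, hot, critical, hot, hot, hot, hot, hot, critical

sensor=E: humidity < 88 OR status = 'warn' → critical
sensor=H: humidity < 88 OR status = 'warn' → critical
sensor=L: humidity < 88 OR status = 'warn' → critical
sensor=P: humidity < 43 → hot
sensor=Q: humidity < 88 OR status = 'warn' → critical
sensor=R: humidity < 43 → hot
sensor=T: humidity < 43 → hot
sensor=U: humidity < 43 → hot
sensor=W: humidity < 43 → hot
sensor=X: humidity < 43 → hot
sensor=Y: humidity < 88 OR status = 'warn' → critical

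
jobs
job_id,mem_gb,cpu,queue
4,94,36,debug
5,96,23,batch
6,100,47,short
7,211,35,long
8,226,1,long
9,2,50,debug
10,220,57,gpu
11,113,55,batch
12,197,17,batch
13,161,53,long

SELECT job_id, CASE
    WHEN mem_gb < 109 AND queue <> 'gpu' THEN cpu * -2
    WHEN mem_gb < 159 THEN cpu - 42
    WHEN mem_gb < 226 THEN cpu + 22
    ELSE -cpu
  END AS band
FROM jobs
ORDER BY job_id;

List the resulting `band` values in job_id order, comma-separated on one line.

job_id=4: mem_gb < 109 AND queue <> 'gpu' → -72
job_id=5: mem_gb < 109 AND queue <> 'gpu' → -46
job_id=6: mem_gb < 109 AND queue <> 'gpu' → -94
job_id=7: mem_gb < 226 → 57
job_id=8: ELSE → -1
job_id=9: mem_gb < 109 AND queue <> 'gpu' → -100
job_id=10: mem_gb < 226 → 79
job_id=11: mem_gb < 159 → 13
job_id=12: mem_gb < 226 → 39
job_id=13: mem_gb < 226 → 75

-72, -46, -94, 57, -1, -100, 79, 13, 39, 75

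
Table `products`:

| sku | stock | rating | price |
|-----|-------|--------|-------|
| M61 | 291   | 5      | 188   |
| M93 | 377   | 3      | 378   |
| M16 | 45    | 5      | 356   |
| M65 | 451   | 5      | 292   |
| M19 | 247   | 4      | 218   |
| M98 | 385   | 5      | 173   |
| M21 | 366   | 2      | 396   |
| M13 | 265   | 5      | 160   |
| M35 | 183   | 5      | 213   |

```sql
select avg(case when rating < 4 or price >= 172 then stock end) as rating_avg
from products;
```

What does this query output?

sku=M61: ✓ → 291
sku=M93: ✓ → 377
sku=M16: ✓ → 45
sku=M65: ✓ → 451
sku=M19: ✓ → 247
sku=M98: ✓ → 385
sku=M21: ✓ → 366
sku=M13: ✗
sku=M35: ✓ → 183
rating_avg = (291 + 377 + 45 + 451 + 247 + 385 + 366 + 183) / 8 = 293.125

293.125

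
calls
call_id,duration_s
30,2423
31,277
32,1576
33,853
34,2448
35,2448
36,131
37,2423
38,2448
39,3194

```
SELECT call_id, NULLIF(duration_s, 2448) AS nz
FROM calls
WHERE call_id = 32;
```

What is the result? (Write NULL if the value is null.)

1576

call_id = 32: duration_s=1576.
duration_s=1576 vs 2448: differ → 1576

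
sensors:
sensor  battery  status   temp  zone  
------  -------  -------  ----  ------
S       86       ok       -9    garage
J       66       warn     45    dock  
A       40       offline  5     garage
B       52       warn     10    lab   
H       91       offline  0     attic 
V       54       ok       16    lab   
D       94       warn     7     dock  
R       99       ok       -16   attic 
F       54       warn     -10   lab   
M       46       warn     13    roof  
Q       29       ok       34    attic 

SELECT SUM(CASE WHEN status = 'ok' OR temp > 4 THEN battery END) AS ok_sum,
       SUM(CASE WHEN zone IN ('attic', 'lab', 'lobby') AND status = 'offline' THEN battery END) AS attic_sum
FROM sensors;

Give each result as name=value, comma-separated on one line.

[ok_sum: status = 'ok' OR temp > 4]
sensor=S: ✓ → 86
sensor=J: ✓ → 66
sensor=A: ✓ → 40
sensor=B: ✓ → 52
sensor=H: ✗
sensor=V: ✓ → 54
sensor=D: ✓ → 94
sensor=R: ✓ → 99
sensor=F: ✗
sensor=M: ✓ → 46
sensor=Q: ✓ → 29
ok_sum = 86 + 66 + 40 + 52 + 54 + 94 + 99 + 46 + 29 = 566
—
[attic_sum: zone IN ('attic', 'lab', 'lobby') AND status = 'offline']
sensor=S: ✗
sensor=J: ✗
sensor=A: ✗
sensor=B: ✗
sensor=H: ✓ → 91
sensor=V: ✗
sensor=D: ✗
sensor=R: ✗
sensor=F: ✗
sensor=M: ✗
sensor=Q: ✗
attic_sum = 91

ok_sum=566, attic_sum=91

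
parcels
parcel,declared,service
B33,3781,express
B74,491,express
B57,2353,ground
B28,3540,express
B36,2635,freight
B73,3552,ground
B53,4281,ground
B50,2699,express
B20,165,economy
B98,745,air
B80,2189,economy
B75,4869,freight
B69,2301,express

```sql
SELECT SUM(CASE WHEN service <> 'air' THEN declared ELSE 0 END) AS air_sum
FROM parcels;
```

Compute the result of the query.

32856

parcel=B33: ✓ → 3781
parcel=B74: ✓ → 491
parcel=B57: ✓ → 2353
parcel=B28: ✓ → 3540
parcel=B36: ✓ → 2635
parcel=B73: ✓ → 3552
parcel=B53: ✓ → 4281
parcel=B50: ✓ → 2699
parcel=B20: ✓ → 165
parcel=B98: ✗
parcel=B80: ✓ → 2189
parcel=B75: ✓ → 4869
parcel=B69: ✓ → 2301
air_sum = 3781 + 491 + 2353 + 3540 + 2635 + 3552 + 4281 + 2699 + 165 + 2189 + 4869 + 2301 = 32856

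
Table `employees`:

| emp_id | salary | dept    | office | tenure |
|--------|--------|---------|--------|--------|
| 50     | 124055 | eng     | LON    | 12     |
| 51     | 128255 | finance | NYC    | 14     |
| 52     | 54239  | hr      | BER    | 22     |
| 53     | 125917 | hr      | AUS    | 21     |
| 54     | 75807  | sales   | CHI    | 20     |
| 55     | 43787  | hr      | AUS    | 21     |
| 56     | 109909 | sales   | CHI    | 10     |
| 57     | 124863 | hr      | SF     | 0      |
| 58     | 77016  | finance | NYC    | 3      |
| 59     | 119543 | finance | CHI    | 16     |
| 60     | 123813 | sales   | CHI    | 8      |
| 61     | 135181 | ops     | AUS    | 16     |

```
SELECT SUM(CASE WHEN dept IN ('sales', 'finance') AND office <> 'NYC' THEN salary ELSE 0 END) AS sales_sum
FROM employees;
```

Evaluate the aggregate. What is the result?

emp_id=50: ✗
emp_id=51: ✗
emp_id=52: ✗
emp_id=53: ✗
emp_id=54: ✓ → 75807
emp_id=55: ✗
emp_id=56: ✓ → 109909
emp_id=57: ✗
emp_id=58: ✗
emp_id=59: ✓ → 119543
emp_id=60: ✓ → 123813
emp_id=61: ✗
sales_sum = 75807 + 109909 + 119543 + 123813 = 429072

429072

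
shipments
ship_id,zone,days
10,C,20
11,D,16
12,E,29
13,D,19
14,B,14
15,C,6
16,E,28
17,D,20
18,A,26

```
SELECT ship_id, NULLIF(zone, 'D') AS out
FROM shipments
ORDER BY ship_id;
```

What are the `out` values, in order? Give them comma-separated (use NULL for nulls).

ship_id=10: zone=C vs D: differ → C
ship_id=11: zone=D vs D: equal → NULL
ship_id=12: zone=E vs D: differ → E
ship_id=13: zone=D vs D: equal → NULL
ship_id=14: zone=B vs D: differ → B
ship_id=15: zone=C vs D: differ → C
ship_id=16: zone=E vs D: differ → E
ship_id=17: zone=D vs D: equal → NULL
ship_id=18: zone=A vs D: differ → A

C, NULL, E, NULL, B, C, E, NULL, A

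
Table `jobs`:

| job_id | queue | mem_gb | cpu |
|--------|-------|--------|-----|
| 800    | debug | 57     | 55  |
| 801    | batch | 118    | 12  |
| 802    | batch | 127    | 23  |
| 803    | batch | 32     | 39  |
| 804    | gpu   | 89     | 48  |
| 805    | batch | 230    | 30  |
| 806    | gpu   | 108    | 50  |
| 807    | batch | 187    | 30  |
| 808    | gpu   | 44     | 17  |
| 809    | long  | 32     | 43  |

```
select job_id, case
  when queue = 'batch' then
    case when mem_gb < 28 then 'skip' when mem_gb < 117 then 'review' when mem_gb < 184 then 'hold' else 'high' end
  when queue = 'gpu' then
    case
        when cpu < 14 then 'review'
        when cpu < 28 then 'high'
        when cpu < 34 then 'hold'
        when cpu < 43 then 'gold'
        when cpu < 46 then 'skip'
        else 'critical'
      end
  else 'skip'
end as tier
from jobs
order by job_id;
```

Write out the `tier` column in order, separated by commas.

skip, hold, hold, review, critical, high, critical, high, high, skip

job_id=800: queue='debug' → outer ELSE → skip
job_id=801: queue='batch' → inner[mem_gb < 184] → hold
job_id=802: queue='batch' → inner[mem_gb < 184] → hold
job_id=803: queue='batch' → inner[mem_gb < 117] → review
job_id=804: queue='gpu' → inner[ELSE] → critical
job_id=805: queue='batch' → inner[ELSE] → high
job_id=806: queue='gpu' → inner[ELSE] → critical
job_id=807: queue='batch' → inner[ELSE] → high
job_id=808: queue='gpu' → inner[cpu < 28] → high
job_id=809: queue='long' → outer ELSE → skip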